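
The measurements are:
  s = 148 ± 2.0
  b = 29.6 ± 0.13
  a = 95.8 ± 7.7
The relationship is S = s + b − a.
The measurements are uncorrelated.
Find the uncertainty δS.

Absolute uncertainties add in quadrature for a linear combination:
  (δs)² = 4.00;  (δb)² = 0.0169;  (δa)² = 59.3
δS = √(63.3) = 7.96

7.96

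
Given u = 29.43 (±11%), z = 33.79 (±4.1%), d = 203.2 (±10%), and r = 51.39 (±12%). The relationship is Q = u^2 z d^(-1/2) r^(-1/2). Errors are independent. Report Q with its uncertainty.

286.4 ± 67.9

Each factor contributes (exponent × relative error)² to (δQ/Q)²:
  (2·δu/u)² = (2×0.110)² = 0.0484;  (1·δz/z)² = (1×0.0410)² = 0.00168;  (−½·δd/d)² = (-0.5×0.100)² = 0.00250;  (−½·δr/r)² = (-0.5×0.120)² = 0.00360
δQ/Q = √(0.0562) = 0.237
Q = 286.4, so δQ = 0.237 × 286.4 = 67.9.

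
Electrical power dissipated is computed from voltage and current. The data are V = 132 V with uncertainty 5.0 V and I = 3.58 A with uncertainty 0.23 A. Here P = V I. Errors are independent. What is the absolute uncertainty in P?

35.2 W

P is a product of powers, so relative uncertainties combine in quadrature:
  (1·δV/V)² = (1×0.0379)² = 0.00143;  (1·δI/I)² = (1×0.0642)² = 0.00413
δP/P = √(0.00556) = 0.0746
P = 473 W, so δP = 0.0746 × 473 = 35.2 W.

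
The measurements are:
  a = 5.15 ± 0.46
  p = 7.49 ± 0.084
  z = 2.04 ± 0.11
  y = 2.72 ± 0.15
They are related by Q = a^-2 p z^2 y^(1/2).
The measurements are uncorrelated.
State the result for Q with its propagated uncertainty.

1.94 ± 0.409

Q is a product of powers, so relative uncertainties combine in quadrature:
  (-2·δa/a)² = (-2×0.0893)² = 0.0319;  (1·δp/p)² = (1×0.0112)² = 0.000126;  (2·δz/z)² = (2×0.0539)² = 0.0116;  (½·δy/y)² = (0.5×0.0551)² = 0.000760
δQ/Q = √(0.0444) = 0.211
Q = 1.94, so δQ = 0.211 × 1.94 = 0.409.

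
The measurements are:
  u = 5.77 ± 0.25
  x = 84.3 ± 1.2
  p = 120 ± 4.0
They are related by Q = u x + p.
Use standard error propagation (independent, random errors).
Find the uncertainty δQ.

22.5

Let w = u·x = 486. δw/w = √((1·δu/u)² + (1·δx/x)²) = √(0.00188 + 0.000203) = 0.0456, so δw = 22.2.
Q = w + p: δQ = √(δw² + δp²) = √(492 + 16.0) = 22.5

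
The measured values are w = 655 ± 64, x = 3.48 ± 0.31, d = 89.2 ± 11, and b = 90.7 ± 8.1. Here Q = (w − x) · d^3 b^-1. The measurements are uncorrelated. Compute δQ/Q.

Let u = w − x = 652. δu = √(δw² + δx²) = √(4100 + 0.0961) = 64.0, so δu/u = 0.0982.
Q is then a monomial in u, d, b:
δQ/Q = √((δu/u)² + (3·δd/d)² + (-1·δb/b)²) = √(0.00965 + 0.137 + 0.00798) = 0.393

0.393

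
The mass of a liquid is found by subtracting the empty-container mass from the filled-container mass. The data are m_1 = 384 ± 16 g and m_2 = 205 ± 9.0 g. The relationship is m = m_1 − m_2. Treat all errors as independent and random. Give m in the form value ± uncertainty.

For a sum/difference, combine absolute errors in quadrature:
  (δm_1)² = 256;  (δm_2)² = 81.0
δm = √(337) = 18.4 g
m = 179 g.

179 ± 18.4 g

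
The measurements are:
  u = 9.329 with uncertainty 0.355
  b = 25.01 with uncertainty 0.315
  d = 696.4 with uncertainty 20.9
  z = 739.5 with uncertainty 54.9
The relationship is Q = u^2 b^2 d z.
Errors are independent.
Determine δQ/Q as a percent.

11.3%

Products/powers → add relative errors in quadrature, weighted by exponent:
  (2·δu/u)² = (2×0.0381)² = 0.00579;  (2·δb/b)² = (2×0.0126)² = 0.000635;  (1·δd/d)² = (1×0.0300)² = 0.000901;  (1·δz/z)² = (1×0.0742)² = 0.00551
δQ/Q = √(0.0128) = 0.113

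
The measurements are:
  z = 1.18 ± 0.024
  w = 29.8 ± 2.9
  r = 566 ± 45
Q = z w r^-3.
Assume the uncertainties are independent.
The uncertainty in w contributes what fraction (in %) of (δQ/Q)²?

14.2%

(δQ/Q)² = (1·δz/z)² + (1·δw/w)² + (-3·δr/r)²
  z term: (1×0.0203)² = 0.000414
  w term: (1×0.0973)² = 0.00947
  r term: (-3×0.0795)² = 0.0569
Total = 0.0668. Share from w = 0.00947/0.0668 = 0.142.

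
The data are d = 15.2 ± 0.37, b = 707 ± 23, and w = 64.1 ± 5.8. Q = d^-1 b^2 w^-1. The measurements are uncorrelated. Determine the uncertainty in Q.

Q is a product of powers, so relative uncertainties combine in quadrature:
  (-1·δd/d)² = (-1×0.0243)² = 0.000593;  (2·δb/b)² = (2×0.0325)² = 0.00423;  (-1·δw/w)² = (-1×0.0905)² = 0.00819
δQ/Q = √(0.0130) = 0.114
Q = 513, so δQ = 0.114 × 513 = 58.5.

58.5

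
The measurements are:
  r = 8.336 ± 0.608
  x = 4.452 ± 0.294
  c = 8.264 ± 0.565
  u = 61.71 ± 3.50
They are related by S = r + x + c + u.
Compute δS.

Each term contributes (cᵢ δxᵢ)² to (δS)²:
  (δr)² = 0.370;  (δx)² = 0.0864;  (δc)² = 0.319;  (δu)² = 12.2
δS = √(13.0) = 3.61

3.61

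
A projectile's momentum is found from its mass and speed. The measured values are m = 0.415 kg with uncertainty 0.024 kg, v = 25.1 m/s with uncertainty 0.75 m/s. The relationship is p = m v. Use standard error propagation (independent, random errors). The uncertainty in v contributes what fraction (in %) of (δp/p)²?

21.1%

(δp/p)² = (1·δm/m)² + (1·δv/v)²
  m term: (1×0.0578)² = 0.00334
  v term: (1×0.0299)² = 0.000893
Total = 0.00424. Share from v = 0.000893/0.00424 = 0.211.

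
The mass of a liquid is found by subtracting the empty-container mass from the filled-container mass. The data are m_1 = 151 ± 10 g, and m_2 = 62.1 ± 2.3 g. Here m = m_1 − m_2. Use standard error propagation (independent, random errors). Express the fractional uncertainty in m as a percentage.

Sums and differences: (δm)² = Σ (cᵢ δxᵢ)².
  (δm_1)² = 100;  (δm_2)² = 5.29
δm = √(105) = 10.3 g
m = 88.9 g, so δm/m = 10.3/88.9 = 0.115.

11.5%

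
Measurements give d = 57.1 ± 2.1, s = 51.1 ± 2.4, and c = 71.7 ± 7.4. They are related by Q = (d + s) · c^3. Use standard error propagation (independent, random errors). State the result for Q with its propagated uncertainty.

Let u = d + s = 108. δu = √(δd² + δs²) = √(4.41 + 5.76) = 3.19, so δu/u = 0.0295.
Q is then a monomial in u, c:
δQ/Q = √((δu/u)² + (3·δc/c)²) = √(0.000869 + 0.0959) = 0.311
Q = 3.99e+07, so δQ = 0.311 × 3.99e+07 = 1.24e+07.

(3.99 ± 1.24) × 10^7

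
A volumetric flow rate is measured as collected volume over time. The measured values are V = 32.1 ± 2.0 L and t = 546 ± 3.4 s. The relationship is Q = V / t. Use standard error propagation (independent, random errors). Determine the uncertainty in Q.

0.00368 L/s

Q is a product of powers, so relative uncertainties combine in quadrature:
  (1·δV/V)² = (1×0.0623)² = 0.00388;  (-1·δt/t)² = (-1×0.00623)² = 3.88e-05
δQ/Q = √(0.00392) = 0.0626
Q = 0.0588 L/s, so δQ = 0.0626 × 0.0588 = 0.00368 L/s.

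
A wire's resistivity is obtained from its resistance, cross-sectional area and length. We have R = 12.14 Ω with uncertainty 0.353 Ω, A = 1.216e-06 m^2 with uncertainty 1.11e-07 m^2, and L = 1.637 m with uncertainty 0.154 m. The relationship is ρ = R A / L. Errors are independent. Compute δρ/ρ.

ρ is a product of powers, so relative uncertainties combine in quadrature:
  (1·δR/R)² = (1×0.0291)² = 0.000845;  (1·δA/A)² = (1×0.0913)² = 0.00833;  (-1·δL/L)² = (-1×0.0941)² = 0.00885
δρ/ρ = √(0.0180) = 0.134

0.134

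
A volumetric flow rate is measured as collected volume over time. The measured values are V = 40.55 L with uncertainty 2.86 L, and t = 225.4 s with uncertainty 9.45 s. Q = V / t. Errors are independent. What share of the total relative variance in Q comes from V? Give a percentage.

(δQ/Q)² = (1·δV/V)² + (-1·δt/t)²
  V term: (1×0.0705)² = 0.00497
  t term: (-1×0.0419)² = 0.00176
Total = 0.00673. Share from V = 0.00497/0.00673 = 0.739.

73.9%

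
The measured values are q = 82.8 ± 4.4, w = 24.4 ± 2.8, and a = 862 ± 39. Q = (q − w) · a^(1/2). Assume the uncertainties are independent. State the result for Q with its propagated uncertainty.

Let u = q − w = 58.4. δu = √(δq² + δw²) = √(19.4 + 7.84) = 5.22, so δu/u = 0.0893.
Q is then a monomial in u, a:
δQ/Q = √((δu/u)² + (½·δa/a)²) = √(0.00798 + 0.000512) = 0.0921
Q = 1710, so δQ = 0.0921 × 1710 = 158.

1710 ± 158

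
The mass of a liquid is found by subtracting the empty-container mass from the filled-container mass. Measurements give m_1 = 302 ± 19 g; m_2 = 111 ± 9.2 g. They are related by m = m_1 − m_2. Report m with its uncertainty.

Each term contributes (cᵢ δxᵢ)² to (δm)²:
  (δm_1)² = 361;  (δm_2)² = 84.6
δm = √(446) = 21.1 g
m = 191 g.

191 ± 21.1 g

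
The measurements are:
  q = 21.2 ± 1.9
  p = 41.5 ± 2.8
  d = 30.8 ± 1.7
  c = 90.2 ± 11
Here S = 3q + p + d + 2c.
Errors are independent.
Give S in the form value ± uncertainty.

316 ± 23.0

Each term contributes (cᵢ δxᵢ)² to (δS)²:
  (3·δq)² = 32.5;  (δp)² = 7.84;  (δd)² = 2.89;  (2·δc)² = 484
δS = √(527) = 23.0
S = 316.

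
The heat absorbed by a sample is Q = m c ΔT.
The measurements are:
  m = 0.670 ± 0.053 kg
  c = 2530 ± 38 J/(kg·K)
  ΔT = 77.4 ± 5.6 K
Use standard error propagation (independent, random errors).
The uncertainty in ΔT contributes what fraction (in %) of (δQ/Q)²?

(δQ/Q)² = (1·δm/m)² + (1·δc/c)² + (1·δΔT/ΔT)²
  m term: (1×0.0791)² = 0.00626
  c term: (1×0.0150)² = 0.000226
  ΔT term: (1×0.0724)² = 0.00523
Total = 0.0117. Share from ΔT = 0.00523/0.0117 = 0.447.

44.7%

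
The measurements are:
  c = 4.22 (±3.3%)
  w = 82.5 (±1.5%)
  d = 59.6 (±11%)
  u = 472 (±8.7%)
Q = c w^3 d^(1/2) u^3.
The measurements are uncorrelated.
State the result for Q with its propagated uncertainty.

Since Q is a product/quotient, work with relative uncertainties:
  (1·δc/c)² = (1×0.0330)² = 0.00109;  (3·δw/w)² = (3×0.0150)² = 0.00203;  (½·δd/d)² = (0.5×0.110)² = 0.00302;  (3·δu/u)² = (3×0.0870)² = 0.0681
δQ/Q = √(0.0743) = 0.273
Q = 1.92e+15, so δQ = 0.273 × 1.92e+15 = 5.24e+14.

(1.92 ± 0.524) × 10^15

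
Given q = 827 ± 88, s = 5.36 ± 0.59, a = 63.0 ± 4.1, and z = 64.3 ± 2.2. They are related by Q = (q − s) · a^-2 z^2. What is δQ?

Let u = q − s = 822. δu = √(δq² + δs²) = √(7740 + 0.348) = 88.0, so δu/u = 0.107.
Q is then a monomial in u, a, z:
δQ/Q = √((δu/u)² + (-2·δa/a)² + (2·δz/z)²) = √(0.0115 + 0.0169 + 0.00468) = 0.182
Q = 856, so δQ = 0.182 × 856 = 156.

156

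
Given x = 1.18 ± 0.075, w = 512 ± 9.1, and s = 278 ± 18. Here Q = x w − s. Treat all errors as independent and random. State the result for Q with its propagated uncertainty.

326 ± 43.7

Let p = x·w = 604. δp/p = √((1·δx/x)² + (1·δw/w)²) = √(0.00404 + 0.000316) = 0.0660, so δp = 39.9.
Q = p − s: δQ = √(δp² + δs²) = √(1590 + 324) = 43.7
Q = 326.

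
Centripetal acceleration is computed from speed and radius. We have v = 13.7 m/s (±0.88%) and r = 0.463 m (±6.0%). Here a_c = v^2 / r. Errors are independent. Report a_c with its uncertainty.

Relative error in a monomial: (δa_c/a_c)² = Σ (nᵢ · δxᵢ/xᵢ)².
  (2·δv/v)² = (2×0.00880)² = 0.000310;  (-1·δr/r)² = (-1×0.0600)² = 0.00360
δa_c/a_c = √(0.00391) = 0.0625
a_c = 405 m/s^2, so δa_c = 0.0625 × 405 = 25.3 m/s^2.

405 ± 25.3 m/s^2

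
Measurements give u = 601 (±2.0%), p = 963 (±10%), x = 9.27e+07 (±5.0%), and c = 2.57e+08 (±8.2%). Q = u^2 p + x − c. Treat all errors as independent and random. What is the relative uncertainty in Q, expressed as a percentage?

23.6%

Let w = u^2·p = 3.48e+08. δw/w = √((2·δu/u)² + (1·δp/p)²) = √(0.00160 + 0.0100) = 0.108, so δw = 3.75e+07.
Q = w + x − c: δQ = √(δw² + δx² + δc²) = √(1.4e+15 + 2.15e+13 + 4.44e+14) = 4.32e+07
Q = 1.84e+08, so δQ/Q = 4.32e+07/1.84e+08 = 0.236.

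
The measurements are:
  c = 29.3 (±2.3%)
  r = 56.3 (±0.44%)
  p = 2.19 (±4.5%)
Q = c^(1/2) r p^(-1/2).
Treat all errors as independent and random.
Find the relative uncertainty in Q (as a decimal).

Relative error in a monomial: (δQ/Q)² = Σ (nᵢ · δxᵢ/xᵢ)².
  (½·δc/c)² = (0.5×0.0230)² = 0.000132;  (1·δr/r)² = (1×0.00440)² = 1.94e-05;  (−½·δp/p)² = (-0.5×0.0450)² = 0.000506
δQ/Q = √(0.000658) = 0.0256

0.0256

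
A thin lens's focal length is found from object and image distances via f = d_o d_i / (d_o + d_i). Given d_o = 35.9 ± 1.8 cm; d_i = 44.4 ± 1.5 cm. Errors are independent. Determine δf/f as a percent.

3.16%

∂f/∂d_o = (d_i/(d_o+d_i))² = 0.306;  ∂f/∂d_i = (d_o/(d_o+d_i))² = 0.200
δf = √((∂f/∂d_o · δd_o)² + (∂f/∂d_i · δd_i)²) = √(0.303 + 0.0899) = 0.627 cm
f = 19.9 cm, so δf/f = 0.627/19.9 = 0.0316.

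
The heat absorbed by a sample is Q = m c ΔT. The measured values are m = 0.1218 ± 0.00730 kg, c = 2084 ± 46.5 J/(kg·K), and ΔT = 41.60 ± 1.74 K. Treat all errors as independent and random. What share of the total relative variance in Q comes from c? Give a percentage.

(δQ/Q)² = (1·δm/m)² + (1·δc/c)² + (1·δΔT/ΔT)²
  m term: (1×0.0599)² = 0.00359
  c term: (1×0.0223)² = 0.000498
  ΔT term: (1×0.0418)² = 0.00175
Total = 0.00584. Share from c = 0.000498/0.00584 = 0.0853.

8.53%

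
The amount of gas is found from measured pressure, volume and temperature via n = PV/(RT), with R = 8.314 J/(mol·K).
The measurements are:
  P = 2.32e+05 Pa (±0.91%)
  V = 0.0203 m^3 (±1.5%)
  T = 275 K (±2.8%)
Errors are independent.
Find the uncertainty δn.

Since n is a product/quotient, work with relative uncertainties:
  (1·δP/P)² = (1×0.00910)² = 8.28e-05;  (1·δV/V)² = (1×0.0150)² = 0.000225;  (-1·δT/T)² = (-1×0.0280)² = 0.000784
δn/n = √(0.00109) = 0.0330
n = 2.06 mol, so δn = 0.0330 × 2.06 = 0.0681 mol.

0.0681 mol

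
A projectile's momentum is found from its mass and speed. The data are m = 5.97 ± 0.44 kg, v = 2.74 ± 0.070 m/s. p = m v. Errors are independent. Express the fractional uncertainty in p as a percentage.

Relative error in a monomial: (δp/p)² = Σ (nᵢ · δxᵢ/xᵢ)².
  (1·δm/m)² = (1×0.0737)² = 0.00543;  (1·δv/v)² = (1×0.0255)² = 0.000653
δp/p = √(0.00608) = 0.0780

7.80%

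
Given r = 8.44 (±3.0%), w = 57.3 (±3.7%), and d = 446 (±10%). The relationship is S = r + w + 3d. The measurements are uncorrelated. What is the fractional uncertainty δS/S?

Absolute uncertainties add in quadrature for a linear combination:
  (δr)² = 0.0641;  (δw)² = 4.49;  (3·δd)² = 17900
δS = √(17900) = 134
S = 1400, so δS/S = 134/1400 = 0.0953.

0.0953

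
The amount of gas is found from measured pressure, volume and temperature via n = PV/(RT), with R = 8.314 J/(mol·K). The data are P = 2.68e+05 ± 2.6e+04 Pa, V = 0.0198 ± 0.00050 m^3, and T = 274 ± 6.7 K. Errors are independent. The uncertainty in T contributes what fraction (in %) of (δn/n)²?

(δn/n)² = (1·δP/P)² + (1·δV/V)² + (-1·δT/T)²
  P term: (1×0.0970)² = 0.00941
  V term: (1×0.0253)² = 0.000638
  T term: (-1×0.0245)² = 0.000598
Total = 0.0106. Share from T = 0.000598/0.0106 = 0.0562.

5.62%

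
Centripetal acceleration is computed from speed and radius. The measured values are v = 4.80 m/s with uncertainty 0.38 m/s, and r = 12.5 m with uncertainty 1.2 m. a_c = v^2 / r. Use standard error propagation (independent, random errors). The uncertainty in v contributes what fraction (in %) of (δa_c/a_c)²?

73.1%

(δa_c/a_c)² = (2·δv/v)² + (-1·δr/r)²
  v term: (2×0.0792)² = 0.0251
  r term: (-1×0.0960)² = 0.00922
Total = 0.0343. Share from v = 0.0251/0.0343 = 0.731.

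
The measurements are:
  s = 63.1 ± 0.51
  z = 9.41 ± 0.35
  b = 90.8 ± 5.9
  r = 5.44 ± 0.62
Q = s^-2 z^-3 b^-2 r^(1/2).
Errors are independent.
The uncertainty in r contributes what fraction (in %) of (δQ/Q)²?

(δQ/Q)² = (-2·δs/s)² + (-3·δz/z)² + (-2·δb/b)² + (½·δr/r)²
  s term: (-2×0.00808)² = 0.000261
  z term: (-3×0.0372)² = 0.0125
  b term: (-2×0.0650)² = 0.0169
  r term: (0.5×0.114)² = 0.00325
Total = 0.0328. Share from r = 0.00325/0.0328 = 0.0989.

9.89%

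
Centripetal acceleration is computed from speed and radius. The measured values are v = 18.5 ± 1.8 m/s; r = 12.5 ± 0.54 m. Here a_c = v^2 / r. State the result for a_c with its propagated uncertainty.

27.4 ± 5.46 m/s^2

For a monomial a_c ∝ v^2, r^-1, fractional errors add in quadrature:
  (2·δv/v)² = (2×0.0973)² = 0.0379;  (-1·δr/r)² = (-1×0.0432)² = 0.00187
δa_c/a_c = √(0.0397) = 0.199
a_c = 27.4 m/s^2, so δa_c = 0.199 × 27.4 = 5.46 m/s^2.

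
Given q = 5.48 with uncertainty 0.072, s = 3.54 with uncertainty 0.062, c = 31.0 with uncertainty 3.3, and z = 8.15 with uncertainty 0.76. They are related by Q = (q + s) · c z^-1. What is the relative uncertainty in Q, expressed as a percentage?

14.2%

Let u = q + s = 9.02. δu = √(δq² + δs²) = √(0.00518 + 0.00384) = 0.0950, so δu/u = 0.0105.
Q is then a monomial in u, c, z:
δQ/Q = √((δu/u)² + (1·δc/c)² + (-1·δz/z)²) = √(0.000111 + 0.0113 + 0.00870) = 0.142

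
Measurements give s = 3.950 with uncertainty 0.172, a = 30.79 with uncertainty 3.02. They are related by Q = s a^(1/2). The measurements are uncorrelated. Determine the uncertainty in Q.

1.44

Relative error in a monomial: (δQ/Q)² = Σ (nᵢ · δxᵢ/xᵢ)².
  (1·δs/s)² = (1×0.0435)² = 0.00190;  (½·δa/a)² = (0.5×0.0981)² = 0.00241
δQ/Q = √(0.00430) = 0.0656
Q = 21.92, so δQ = 0.0656 × 21.92 = 1.44.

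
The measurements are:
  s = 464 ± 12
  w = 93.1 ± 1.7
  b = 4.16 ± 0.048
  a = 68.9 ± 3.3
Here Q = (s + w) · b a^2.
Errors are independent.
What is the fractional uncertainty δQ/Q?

0.0989

Let u = s + w = 557. δu = √(δs² + δw²) = √(144 + 2.89) = 12.1, so δu/u = 0.0218.
Q is then a monomial in u, b, a:
δQ/Q = √((δu/u)² + (1·δb/b)² + (2·δa/a)²) = √(0.000473 + 0.000133 + 0.00918) = 0.0989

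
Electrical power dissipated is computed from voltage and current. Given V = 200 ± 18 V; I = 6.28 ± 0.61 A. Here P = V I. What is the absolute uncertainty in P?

166 W

Relative error in a monomial: (δP/P)² = Σ (nᵢ · δxᵢ/xᵢ)².
  (1·δV/V)² = (1×0.0900)² = 0.00810;  (1·δI/I)² = (1×0.0971)² = 0.00943
δP/P = √(0.0175) = 0.132
P = 1260 W, so δP = 0.132 × 1260 = 166 W.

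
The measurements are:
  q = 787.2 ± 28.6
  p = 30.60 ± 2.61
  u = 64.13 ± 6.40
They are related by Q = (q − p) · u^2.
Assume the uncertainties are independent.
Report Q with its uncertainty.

(3.112 ± 0.632) × 10^6

Let w = q − p = 756.6. δw = √(δq² + δp²) = √(818 + 6.81) = 28.7, so δw/w = 0.0380.
Q is then a monomial in w, u:
δQ/Q = √((δw/w)² + (2·δu/u)²) = √(0.00144 + 0.0398) = 0.203
Q = 3.112e+06, so δQ = 0.203 × 3.112e+06 = 6.32e+05.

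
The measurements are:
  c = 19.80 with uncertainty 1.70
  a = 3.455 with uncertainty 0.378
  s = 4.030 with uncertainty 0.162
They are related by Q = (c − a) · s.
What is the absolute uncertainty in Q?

Let u = c − a = 16.34. δu = √(δc² + δa²) = √(2.89 + 0.143) = 1.74, so δu/u = 0.107.
Q is then a monomial in u, s:
δQ/Q = √((δu/u)² + (1·δs/s)²) = √(0.0114 + 0.00162) = 0.114
Q = 65.87, so δQ = 0.114 × 65.87 = 7.50.

7.50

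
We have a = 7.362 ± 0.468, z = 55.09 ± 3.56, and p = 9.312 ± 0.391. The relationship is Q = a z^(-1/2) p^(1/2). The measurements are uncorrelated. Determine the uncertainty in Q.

0.225

For a monomial Q ∝ a, z^(-1/2), p^(1/2), fractional errors add in quadrature:
  (1·δa/a)² = (1×0.0636)² = 0.00404;  (−½·δz/z)² = (-0.5×0.0646)² = 0.00104;  (½·δp/p)² = (0.5×0.0420)² = 0.000441
δQ/Q = √(0.00553) = 0.0743
Q = 3.027, so δQ = 0.0743 × 3.027 = 0.225.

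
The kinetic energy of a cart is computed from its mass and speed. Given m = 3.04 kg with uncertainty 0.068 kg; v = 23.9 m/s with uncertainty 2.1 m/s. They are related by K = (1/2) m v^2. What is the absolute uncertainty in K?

Each factor contributes (exponent × relative error)² to (δK/K)²:
  (1·δm/m)² = (1×0.0224)² = 0.000500;  (2·δv/v)² = (2×0.0879)² = 0.0309
δK/K = √(0.0314) = 0.177
K = 868 J, so δK = 0.177 × 868 = 154 J.

154 J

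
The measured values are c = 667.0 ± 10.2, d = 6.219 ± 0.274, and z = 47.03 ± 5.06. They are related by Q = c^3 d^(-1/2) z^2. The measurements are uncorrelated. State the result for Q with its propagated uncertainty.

(2.632 ± 0.582) × 10^11

Each factor contributes (exponent × relative error)² to (δQ/Q)²:
  (3·δc/c)² = (3×0.0153)² = 0.00210;  (−½·δd/d)² = (-0.5×0.0441)² = 0.000485;  (2·δz/z)² = (2×0.108)² = 0.0463
δQ/Q = √(0.0489) = 0.221
Q = 2.632e+11, so δQ = 0.221 × 2.632e+11 = 5.82e+10.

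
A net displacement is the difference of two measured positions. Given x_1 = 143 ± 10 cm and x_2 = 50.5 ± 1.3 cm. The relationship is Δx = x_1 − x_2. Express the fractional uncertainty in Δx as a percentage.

10.9%

For a sum/difference, combine absolute errors in quadrature:
  (δx_1)² = 100;  (δx_2)² = 1.69
δΔx = √(102) = 10.1 cm
Δx = 92.5 cm, so δΔx/Δx = 10.1/92.5 = 0.109.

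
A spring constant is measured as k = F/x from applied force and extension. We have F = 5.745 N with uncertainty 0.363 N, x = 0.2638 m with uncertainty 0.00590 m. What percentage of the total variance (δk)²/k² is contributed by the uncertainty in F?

88.9%

(δk/k)² = (1·δF/F)² + (-1·δx/x)²
  F term: (1×0.0632)² = 0.00399
  x term: (-1×0.0224)² = 0.000500
Total = 0.00449. Share from F = 0.00399/0.00449 = 0.889.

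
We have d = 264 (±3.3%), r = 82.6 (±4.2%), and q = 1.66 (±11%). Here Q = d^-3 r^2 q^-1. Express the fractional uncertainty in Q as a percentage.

Each factor contributes (exponent × relative error)² to (δQ/Q)²:
  (-3·δd/d)² = (-3×0.0330)² = 0.00980;  (2·δr/r)² = (2×0.0420)² = 0.00706;  (-1·δq/q)² = (-1×0.110)² = 0.0121
δQ/Q = √(0.0290) = 0.170

17.0%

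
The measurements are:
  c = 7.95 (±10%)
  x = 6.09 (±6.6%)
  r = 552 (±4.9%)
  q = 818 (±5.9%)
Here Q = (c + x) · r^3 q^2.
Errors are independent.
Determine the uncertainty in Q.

3.14e+14

Let u = c + x = 14.0. δu = √(δc² + δx²) = √(0.632 + 0.162) = 0.891, so δu/u = 0.0634.
Q is then a monomial in u, r, q:
δQ/Q = √((δu/u)² + (3·δr/r)² + (2·δq/q)²) = √(0.00403 + 0.0216 + 0.0139) = 0.199
Q = 1.58e+15, so δQ = 0.199 × 1.58e+15 = 3.14e+14.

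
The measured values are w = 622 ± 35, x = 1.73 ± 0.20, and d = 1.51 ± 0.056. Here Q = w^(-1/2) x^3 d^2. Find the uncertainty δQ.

Products/powers → add relative errors in quadrature, weighted by exponent:
  (−½·δw/w)² = (-0.5×0.0563)² = 0.000792;  (3·δx/x)² = (3×0.116)² = 0.120;  (2·δd/d)² = (2×0.0371)² = 0.00550
δQ/Q = √(0.127) = 0.356
Q = 0.473, so δQ = 0.356 × 0.473 = 0.168.

0.168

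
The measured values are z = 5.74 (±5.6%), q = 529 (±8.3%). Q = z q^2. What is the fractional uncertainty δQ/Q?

For a monomial Q ∝ z, q^2, fractional errors add in quadrature:
  (1·δz/z)² = (1×0.0560)² = 0.00314;  (2·δq/q)² = (2×0.0830)² = 0.0276
δQ/Q = √(0.0307) = 0.175

0.175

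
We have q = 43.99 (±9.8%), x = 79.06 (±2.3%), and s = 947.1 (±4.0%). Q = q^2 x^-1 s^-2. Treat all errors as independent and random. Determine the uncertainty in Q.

5.81e-06

Q is a product of powers, so relative uncertainties combine in quadrature:
  (2·δq/q)² = (2×0.0980)² = 0.0384;  (-1·δx/x)² = (-1×0.0230)² = 0.000529;  (-2·δs/s)² = (-2×0.0400)² = 0.00640
δQ/Q = √(0.0453) = 0.213
Q = 2.729e-05, so δQ = 0.213 × 2.729e-05 = 5.81e-06.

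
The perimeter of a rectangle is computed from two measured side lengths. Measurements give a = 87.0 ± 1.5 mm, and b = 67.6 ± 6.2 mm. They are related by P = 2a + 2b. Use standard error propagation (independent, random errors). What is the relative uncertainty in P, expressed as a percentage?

4.13%

Sums and differences: (δP)² = Σ (cᵢ δxᵢ)².
  (2·δa)² = 9.00;  (2·δb)² = 154
δP = √(163) = 12.8 mm
P = 309 mm, so δP/P = 12.8/309 = 0.0413.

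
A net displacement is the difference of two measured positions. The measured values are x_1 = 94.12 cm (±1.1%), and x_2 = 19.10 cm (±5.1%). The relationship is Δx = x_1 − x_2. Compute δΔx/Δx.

Sums and differences: (δΔx)² = Σ (cᵢ δxᵢ)².
  (δx_1)² = 1.07;  (δx_2)² = 0.949
δΔx = √(2.02) = 1.42 cm
Δx = 75.02 cm, so δΔx/Δx = 1.42/75.02 = 0.0189.

0.0189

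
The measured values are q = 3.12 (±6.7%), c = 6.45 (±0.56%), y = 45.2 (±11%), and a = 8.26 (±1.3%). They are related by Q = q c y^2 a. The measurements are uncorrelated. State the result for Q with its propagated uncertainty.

(3.40 ± 0.782) × 10^5

Each factor contributes (exponent × relative error)² to (δQ/Q)²:
  (1·δq/q)² = (1×0.0670)² = 0.00449;  (1·δc/c)² = (1×0.00560)² = 3.14e-05;  (2·δy/y)² = (2×0.110)² = 0.0484;  (1·δa/a)² = (1×0.0130)² = 0.000169
δQ/Q = √(0.0531) = 0.230
Q = 3.4e+05, so δQ = 0.230 × 3.4e+05 = 78200.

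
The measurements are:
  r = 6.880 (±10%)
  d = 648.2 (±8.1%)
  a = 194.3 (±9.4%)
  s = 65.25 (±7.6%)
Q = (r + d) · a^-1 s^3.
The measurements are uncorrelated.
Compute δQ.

2.43e+05

Let u = r + d = 655.1. δu = √(δr² + δd²) = √(0.473 + 2760) = 52.5, so δu/u = 0.0802.
Q is then a monomial in u, a, s:
δQ/Q = √((δu/u)² + (-1·δa/a)² + (3·δs/s)²) = √(0.00643 + 0.00884 + 0.0520) = 0.259
Q = 936600, so δQ = 0.259 × 936600 = 2.43e+05.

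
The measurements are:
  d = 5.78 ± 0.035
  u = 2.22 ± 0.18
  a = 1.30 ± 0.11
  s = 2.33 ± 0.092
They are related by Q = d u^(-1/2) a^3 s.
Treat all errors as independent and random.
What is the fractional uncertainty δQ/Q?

0.260

Each factor contributes (exponent × relative error)² to (δQ/Q)²:
  (1·δd/d)² = (1×0.00606)² = 3.67e-05;  (−½·δu/u)² = (-0.5×0.0811)² = 0.00164;  (3·δa/a)² = (3×0.0846)² = 0.0644;  (1·δs/s)² = (1×0.0395)² = 0.00156
δQ/Q = √(0.0677) = 0.260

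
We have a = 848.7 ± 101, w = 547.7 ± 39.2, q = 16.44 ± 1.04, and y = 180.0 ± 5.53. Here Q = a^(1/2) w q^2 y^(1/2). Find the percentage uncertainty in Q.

Each factor contributes (exponent × relative error)² to (δQ/Q)²:
  (½·δa/a)² = (0.5×0.119)² = 0.00354;  (1·δw/w)² = (1×0.0716)² = 0.00512;  (2·δq/q)² = (2×0.0633)² = 0.0160;  (½·δy/y)² = (0.5×0.0307)² = 0.000236
δQ/Q = √(0.0249) = 0.158

15.8%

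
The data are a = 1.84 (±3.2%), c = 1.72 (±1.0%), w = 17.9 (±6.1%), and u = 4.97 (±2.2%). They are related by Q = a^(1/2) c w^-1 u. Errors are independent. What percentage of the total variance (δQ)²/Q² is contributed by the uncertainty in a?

5.61%

(δQ/Q)² = (½·δa/a)² + (1·δc/c)² + (-1·δw/w)² + (1·δu/u)²
  a term: (0.5×0.0320)² = 0.000256
  c term: (1×0.0100)² = 0.000100
  w term: (-1×0.0610)² = 0.00372
  u term: (1×0.0220)² = 0.000484
Total = 0.00456. Share from a = 0.000256/0.00456 = 0.0561.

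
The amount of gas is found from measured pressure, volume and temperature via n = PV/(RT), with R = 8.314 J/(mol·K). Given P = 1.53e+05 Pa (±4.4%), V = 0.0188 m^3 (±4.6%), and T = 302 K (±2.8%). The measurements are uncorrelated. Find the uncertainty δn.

0.0797 mol

Products/powers → add relative errors in quadrature, weighted by exponent:
  (1·δP/P)² = (1×0.0440)² = 0.00194;  (1·δV/V)² = (1×0.0460)² = 0.00212;  (-1·δT/T)² = (-1×0.0280)² = 0.000784
δn/n = √(0.00484) = 0.0695
n = 1.15 mol, so δn = 0.0695 × 1.15 = 0.0797 mol.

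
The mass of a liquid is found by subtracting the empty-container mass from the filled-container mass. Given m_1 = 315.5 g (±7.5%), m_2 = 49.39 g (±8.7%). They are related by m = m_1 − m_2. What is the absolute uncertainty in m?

24.0 g

Absolute uncertainties add in quadrature for a linear combination:
  (δm_1)² = 560;  (δm_2)² = 18.5
δm = √(578) = 24.0 g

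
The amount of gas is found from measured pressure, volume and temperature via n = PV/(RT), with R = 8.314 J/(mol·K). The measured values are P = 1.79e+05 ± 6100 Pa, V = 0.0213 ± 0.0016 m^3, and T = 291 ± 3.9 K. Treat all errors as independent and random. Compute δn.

For a monomial n ∝ P, V, T^-1, fractional errors add in quadrature:
  (1·δP/P)² = (1×0.0341)² = 0.00116;  (1·δV/V)² = (1×0.0751)² = 0.00564;  (-1·δT/T)² = (-1×0.0134)² = 0.000180
δn/n = √(0.00698) = 0.0836
n = 1.58 mol, so δn = 0.0836 × 1.58 = 0.132 mol.

0.132 mol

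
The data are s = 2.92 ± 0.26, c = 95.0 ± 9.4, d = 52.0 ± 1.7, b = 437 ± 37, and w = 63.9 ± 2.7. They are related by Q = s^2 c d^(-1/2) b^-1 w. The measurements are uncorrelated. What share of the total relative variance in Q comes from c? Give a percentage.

19.3%

(δQ/Q)² = (2·δs/s)² + (1·δc/c)² + (−½·δd/d)² + (-1·δb/b)² + (1·δw/w)²
  s term: (2×0.0890)² = 0.0317
  c term: (1×0.0989)² = 0.00979
  d term: (-0.5×0.0327)² = 0.000267
  b term: (-1×0.0847)² = 0.00717
  w term: (1×0.0423)² = 0.00179
Total = 0.0507. Share from c = 0.00979/0.0507 = 0.193.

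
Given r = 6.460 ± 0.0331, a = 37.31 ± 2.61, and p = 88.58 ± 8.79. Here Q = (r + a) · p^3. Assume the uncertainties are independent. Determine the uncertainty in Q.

9.24e+06

Let u = r + a = 43.77. δu = √(δr² + δa²) = √(0.00110 + 6.81) = 2.61, so δu/u = 0.0596.
Q is then a monomial in u, p:
δQ/Q = √((δu/u)² + (3·δp/p)²) = √(0.00356 + 0.0886) = 0.304
Q = 3.042e+07, so δQ = 0.304 × 3.042e+07 = 9.24e+06.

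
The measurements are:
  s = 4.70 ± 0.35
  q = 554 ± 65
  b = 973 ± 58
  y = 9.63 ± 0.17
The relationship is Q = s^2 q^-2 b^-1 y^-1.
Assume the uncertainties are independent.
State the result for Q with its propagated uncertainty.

Products/powers → add relative errors in quadrature, weighted by exponent:
  (2·δs/s)² = (2×0.0745)² = 0.0222;  (-2·δq/q)² = (-2×0.117)² = 0.0551;  (-1·δb/b)² = (-1×0.0596)² = 0.00355;  (-1·δy/y)² = (-1×0.0177)² = 0.000312
δQ/Q = √(0.0811) = 0.285
Q = 7.68e-09, so δQ = 0.285 × 7.68e-09 = 2.19e-09.

(7.68 ± 2.19) × 10^-9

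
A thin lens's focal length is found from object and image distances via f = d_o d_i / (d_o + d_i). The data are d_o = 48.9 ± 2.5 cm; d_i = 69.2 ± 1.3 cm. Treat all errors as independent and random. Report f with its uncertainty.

28.7 ± 0.887 cm

∂f/∂d_o = (d_i/(d_o+d_i))² = 0.343;  ∂f/∂d_i = (d_o/(d_o+d_i))² = 0.171
δf = √((∂f/∂d_o · δd_o)² + (∂f/∂d_i · δd_i)²) = √(0.737 + 0.0497) = 0.887 cm
f = 28.7 cm.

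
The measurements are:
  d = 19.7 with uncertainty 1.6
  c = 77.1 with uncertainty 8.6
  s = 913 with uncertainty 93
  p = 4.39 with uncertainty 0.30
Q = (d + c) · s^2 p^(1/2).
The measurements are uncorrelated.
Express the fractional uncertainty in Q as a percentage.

22.5%

Let u = d + c = 96.8. δu = √(δd² + δc²) = √(2.56 + 74.0) = 8.75, so δu/u = 0.0904.
Q is then a monomial in u, s, p:
δQ/Q = √((δu/u)² + (2·δs/s)² + (½·δp/p)²) = √(0.00817 + 0.0415 + 0.00117) = 0.225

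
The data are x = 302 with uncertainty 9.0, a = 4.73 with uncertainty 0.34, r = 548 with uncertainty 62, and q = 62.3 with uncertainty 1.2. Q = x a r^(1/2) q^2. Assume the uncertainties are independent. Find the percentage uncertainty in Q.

Relative error in a monomial: (δQ/Q)² = Σ (nᵢ · δxᵢ/xᵢ)².
  (1·δx/x)² = (1×0.0298)² = 0.000888;  (1·δa/a)² = (1×0.0719)² = 0.00517;  (½·δr/r)² = (0.5×0.113)² = 0.00320;  (2·δq/q)² = (2×0.0193)² = 0.00148
δQ/Q = √(0.0107) = 0.104

10.4%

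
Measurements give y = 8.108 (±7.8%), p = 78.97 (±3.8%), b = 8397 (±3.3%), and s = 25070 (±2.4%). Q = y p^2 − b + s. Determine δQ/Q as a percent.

Let w = y·p^2 = 50560. δw/w = √((1·δy/y)² + (2·δp/p)²) = √(0.00608 + 0.00578) = 0.109, so δw = 5510.
Q = w − b + s: δQ = √(δw² + δb² + δs²) = √(3.03e+07 + 76800 + 3.62e+05) = 5550
Q = 67240, so δQ/Q = 5550/67240 = 0.0825.

8.25%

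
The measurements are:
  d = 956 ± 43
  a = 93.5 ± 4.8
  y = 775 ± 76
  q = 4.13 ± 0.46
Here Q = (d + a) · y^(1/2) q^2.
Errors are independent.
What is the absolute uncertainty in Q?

1.16e+05

Let u = d + a = 1050. δu = √(δd² + δa²) = √(1850 + 23.0) = 43.3, so δu/u = 0.0412.
Q is then a monomial in u, y, q:
δQ/Q = √((δu/u)² + (½·δy/y)² + (2·δq/q)²) = √(0.00170 + 0.00240 + 0.0496) = 0.232
Q = 4.98e+05, so δQ = 0.232 × 4.98e+05 = 1.16e+05.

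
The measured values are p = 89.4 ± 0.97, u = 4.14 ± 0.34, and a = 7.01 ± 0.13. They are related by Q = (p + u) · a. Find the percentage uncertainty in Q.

2.16%

Let w = p + u = 93.5. δw = √(δp² + δu²) = √(0.941 + 0.116) = 1.03, so δw/w = 0.0110.
Q is then a monomial in w, a:
δQ/Q = √((δw/w)² + (1·δa/a)²) = √(0.000121 + 0.000344) = 0.0216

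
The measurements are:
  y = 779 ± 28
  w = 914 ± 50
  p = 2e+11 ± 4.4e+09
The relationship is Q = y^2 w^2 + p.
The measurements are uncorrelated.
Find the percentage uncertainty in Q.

Let h = y^2·w^2 = 5.07e+11. δh/h = √((2·δy/y)² + (2·δw/w)²) = √(0.00517 + 0.0120) = 0.131, so δh = 6.64e+10.
Q = h + p: δQ = √(δh² + δp²) = √(4.4e+21 + 1.94e+19) = 6.65e+10
Q = 7.07e+11, so δQ/Q = 6.65e+10/7.07e+11 = 0.0941.

9.41%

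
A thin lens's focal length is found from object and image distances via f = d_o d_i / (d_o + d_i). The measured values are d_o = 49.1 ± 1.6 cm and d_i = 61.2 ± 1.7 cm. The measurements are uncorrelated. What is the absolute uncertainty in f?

0.597 cm

∂f/∂d_o = (d_i/(d_o+d_i))² = 0.308;  ∂f/∂d_i = (d_o/(d_o+d_i))² = 0.198
δf = √((∂f/∂d_o · δd_o)² + (∂f/∂d_i · δd_i)²) = √(0.243 + 0.113) = 0.597 cm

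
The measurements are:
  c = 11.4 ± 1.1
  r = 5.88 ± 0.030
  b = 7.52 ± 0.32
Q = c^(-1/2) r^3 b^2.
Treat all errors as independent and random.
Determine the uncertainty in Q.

Q is a product of powers, so relative uncertainties combine in quadrature:
  (−½·δc/c)² = (-0.5×0.0965)² = 0.00233;  (3·δr/r)² = (3×0.00510)² = 0.000234;  (2·δb/b)² = (2×0.0426)² = 0.00724
δQ/Q = √(0.00981) = 0.0990
Q = 3400, so δQ = 0.0990 × 3400 = 337.

337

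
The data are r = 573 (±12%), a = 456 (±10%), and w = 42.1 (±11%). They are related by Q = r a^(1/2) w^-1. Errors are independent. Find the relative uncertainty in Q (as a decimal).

Relative error in a monomial: (δQ/Q)² = Σ (nᵢ · δxᵢ/xᵢ)².
  (1·δr/r)² = (1×0.120)² = 0.0144;  (½·δa/a)² = (0.5×0.100)² = 0.00250;  (-1·δw/w)² = (-1×0.110)² = 0.0121
δQ/Q = √(0.0290) = 0.170

0.170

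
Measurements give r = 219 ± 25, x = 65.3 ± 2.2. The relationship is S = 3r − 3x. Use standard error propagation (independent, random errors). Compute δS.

75.3

For a sum/difference, combine absolute errors in quadrature:
  (3·δr)² = 5620;  (3·δx)² = 43.6
δS = √(5670) = 75.3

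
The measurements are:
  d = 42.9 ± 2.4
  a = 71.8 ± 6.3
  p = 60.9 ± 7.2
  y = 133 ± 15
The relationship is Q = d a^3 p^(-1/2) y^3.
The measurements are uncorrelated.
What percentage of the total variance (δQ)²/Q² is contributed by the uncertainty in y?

(δQ/Q)² = (1·δd/d)² + (3·δa/a)² + (−½·δp/p)² + (3·δy/y)²
  d term: (1×0.0559)² = 0.00313
  a term: (3×0.0877)² = 0.0693
  p term: (-0.5×0.118)² = 0.00349
  y term: (3×0.113)² = 0.114
Total = 0.190. Share from y = 0.114/0.190 = 0.601.

60.1%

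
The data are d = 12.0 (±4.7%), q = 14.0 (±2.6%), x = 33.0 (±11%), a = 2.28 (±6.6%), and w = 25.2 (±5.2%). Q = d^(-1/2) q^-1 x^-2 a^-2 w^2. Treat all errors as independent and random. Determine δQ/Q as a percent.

For a monomial Q ∝ d^(-1/2), q^-1, x^-2, a^-2, w^2, fractional errors add in quadrature:
  (−½·δd/d)² = (-0.5×0.0470)² = 0.000552;  (-1·δq/q)² = (-1×0.0260)² = 0.000676;  (-2·δx/x)² = (-2×0.110)² = 0.0484;  (-2·δa/a)² = (-2×0.0660)² = 0.0174;  (2·δw/w)² = (2×0.0520)² = 0.0108
δQ/Q = √(0.0779) = 0.279

27.9%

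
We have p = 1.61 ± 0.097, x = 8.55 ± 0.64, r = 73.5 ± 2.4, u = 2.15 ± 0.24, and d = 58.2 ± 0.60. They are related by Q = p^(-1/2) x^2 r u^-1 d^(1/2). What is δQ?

2890

Q is a product of powers, so relative uncertainties combine in quadrature:
  (−½·δp/p)² = (-0.5×0.0602)² = 0.000907;  (2·δx/x)² = (2×0.0749)² = 0.0224;  (1·δr/r)² = (1×0.0327)² = 0.00107;  (-1·δu/u)² = (-1×0.112)² = 0.0125;  (½·δd/d)² = (0.5×0.0103)² = 2.66e-05
δQ/Q = √(0.0369) = 0.192
Q = 15000, so δQ = 0.192 × 15000 = 2890.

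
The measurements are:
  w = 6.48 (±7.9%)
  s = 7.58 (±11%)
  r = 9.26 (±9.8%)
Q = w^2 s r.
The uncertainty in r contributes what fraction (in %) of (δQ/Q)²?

(δQ/Q)² = (2·δw/w)² + (1·δs/s)² + (1·δr/r)²
  w term: (2×0.0790)² = 0.0250
  s term: (1×0.110)² = 0.0121
  r term: (1×0.0980)² = 0.00960
Total = 0.0467. Share from r = 0.00960/0.0467 = 0.206.

20.6%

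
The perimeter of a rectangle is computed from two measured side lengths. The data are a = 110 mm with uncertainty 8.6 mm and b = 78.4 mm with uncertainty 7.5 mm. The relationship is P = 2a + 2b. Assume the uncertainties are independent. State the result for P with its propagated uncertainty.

Absolute uncertainties add in quadrature for a linear combination:
  (2·δa)² = 296;  (2·δb)² = 225
δP = √(521) = 22.8 mm
P = 377 mm.

377 ± 22.8 mm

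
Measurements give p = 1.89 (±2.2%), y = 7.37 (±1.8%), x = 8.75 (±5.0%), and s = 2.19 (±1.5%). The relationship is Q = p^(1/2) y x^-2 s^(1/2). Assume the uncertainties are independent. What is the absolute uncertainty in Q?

0.0201

Since Q is a product/quotient, work with relative uncertainties:
  (½·δp/p)² = (0.5×0.0220)² = 0.000121;  (1·δy/y)² = (1×0.0180)² = 0.000324;  (-2·δx/x)² = (-2×0.0500)² = 0.0100;  (½·δs/s)² = (0.5×0.0150)² = 5.62e-05
δQ/Q = √(0.0105) = 0.102
Q = 0.196, so δQ = 0.102 × 0.196 = 0.0201.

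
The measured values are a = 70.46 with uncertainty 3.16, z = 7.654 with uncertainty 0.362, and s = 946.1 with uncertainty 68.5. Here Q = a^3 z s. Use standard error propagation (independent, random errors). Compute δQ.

Products/powers → add relative errors in quadrature, weighted by exponent:
  (3·δa/a)² = (3×0.0448)² = 0.0181;  (1·δz/z)² = (1×0.0473)² = 0.00224;  (1·δs/s)² = (1×0.0724)² = 0.00524
δQ/Q = √(0.0256) = 0.160
Q = 2.533e+09, so δQ = 0.160 × 2.533e+09 = 4.05e+08.

4.05e+08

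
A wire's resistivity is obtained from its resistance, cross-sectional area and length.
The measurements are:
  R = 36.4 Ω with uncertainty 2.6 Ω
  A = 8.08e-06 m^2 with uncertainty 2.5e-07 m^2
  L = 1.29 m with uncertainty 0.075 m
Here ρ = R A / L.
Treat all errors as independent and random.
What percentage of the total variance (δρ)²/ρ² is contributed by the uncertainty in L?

(δρ/ρ)² = (1·δR/R)² + (1·δA/A)² + (-1·δL/L)²
  R term: (1×0.0714)² = 0.00510
  A term: (1×0.0309)² = 0.000957
  L term: (-1×0.0581)² = 0.00338
Total = 0.00944. Share from L = 0.00338/0.00944 = 0.358.

35.8%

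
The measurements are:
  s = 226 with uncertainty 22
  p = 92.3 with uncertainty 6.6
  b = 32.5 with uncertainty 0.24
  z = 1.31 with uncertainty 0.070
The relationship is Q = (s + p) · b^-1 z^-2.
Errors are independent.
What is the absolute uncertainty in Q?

Let u = s + p = 318. δu = √(δs² + δp²) = √(484 + 43.6) = 23.0, so δu/u = 0.0722.
Q is then a monomial in u, b, z:
δQ/Q = √((δu/u)² + (-1·δb/b)² + (-2·δz/z)²) = √(0.00521 + 5.45e-05 + 0.0114) = 0.129
Q = 5.71, so δQ = 0.129 × 5.71 = 0.737.

0.737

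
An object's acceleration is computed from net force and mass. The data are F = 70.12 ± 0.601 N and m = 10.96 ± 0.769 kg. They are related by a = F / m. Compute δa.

0.452 m/s^2

Each factor contributes (exponent × relative error)² to (δa/a)²:
  (1·δF/F)² = (1×0.00857)² = 7.35e-05;  (-1·δm/m)² = (-1×0.0702)² = 0.00492
δa/a = √(0.00500) = 0.0707
a = 6.398 m/s^2, so δa = 0.0707 × 6.398 = 0.452 m/s^2.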